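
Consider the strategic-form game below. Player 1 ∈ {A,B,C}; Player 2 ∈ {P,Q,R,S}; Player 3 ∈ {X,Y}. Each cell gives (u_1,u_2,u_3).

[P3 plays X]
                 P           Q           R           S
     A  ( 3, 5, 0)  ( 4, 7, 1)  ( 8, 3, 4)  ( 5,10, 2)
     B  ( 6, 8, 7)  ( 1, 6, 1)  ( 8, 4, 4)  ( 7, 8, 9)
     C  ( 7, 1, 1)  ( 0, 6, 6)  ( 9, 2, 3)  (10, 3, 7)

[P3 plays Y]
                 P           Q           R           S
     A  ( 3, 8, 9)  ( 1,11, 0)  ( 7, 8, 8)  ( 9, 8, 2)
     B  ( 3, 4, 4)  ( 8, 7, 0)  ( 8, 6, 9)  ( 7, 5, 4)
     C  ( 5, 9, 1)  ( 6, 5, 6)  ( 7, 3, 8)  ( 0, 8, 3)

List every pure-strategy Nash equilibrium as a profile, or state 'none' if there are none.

(A,P,X): not NE [P1→C gives 7>3; P2→S gives 10>5; P3→Y gives 9>0]
(A,P,Y): not NE [P1→C gives 5>3; P2→Q gives 11>8]
(A,Q,X): not NE [P2→S gives 10>7]
(A,Q,Y): not NE [P1→B gives 8>1; P3→X gives 1>0]
(A,R,X): not NE [P1→C gives 9>8; P2→S gives 10>3; P3→Y gives 8>4]
(A,R,Y): not NE [P1→B gives 8>7; P2→Q gives 11>8]
(A,S,X): not NE [P1→C gives 10>5]
(A,S,Y): not NE [P2→Q gives 11>8]
(B,P,X): not NE [P1→C gives 7>6]
(B,P,Y): not NE [P1→C gives 5>3; P2→Q gives 7>4; P3→X gives 7>4]
(B,Q,X): not NE [P1→A gives 4>1; P2→S gives 8>6]
(B,Q,Y): not NE [P3→X gives 1>0]
(B,R,X): not NE [P1→C gives 9>8; P2→S gives 8>4; P3→Y gives 9>4]
(B,R,Y): not NE [P2→Q gives 7>6]
(B,S,X): not NE [P1→C gives 10>7]
(B,S,Y): not NE [P1→A gives 9>7; P2→Q gives 7>5; P3→X gives 9>4]
(C,P,X): not NE [P2→Q gives 6>1]
(C,P,Y): NE
(C,Q,X): not NE [P1→A gives 4>0]
(C,Q,Y): not NE [P1→B gives 8>6; P2→P gives 9>5]
(C,R,X): not NE [P2→Q gives 6>2; P3→Y gives 8>3]
(C,R,Y): not NE [P1→B gives 8>7; P2→P gives 9>3]
(C,S,X): not NE [P2→Q gives 6>3]
(C,S,Y): not NE [P1→A gives 9>0; P2→P gives 9>8; P3→X gives 7>3]

PSNE = {(C,P,Y)}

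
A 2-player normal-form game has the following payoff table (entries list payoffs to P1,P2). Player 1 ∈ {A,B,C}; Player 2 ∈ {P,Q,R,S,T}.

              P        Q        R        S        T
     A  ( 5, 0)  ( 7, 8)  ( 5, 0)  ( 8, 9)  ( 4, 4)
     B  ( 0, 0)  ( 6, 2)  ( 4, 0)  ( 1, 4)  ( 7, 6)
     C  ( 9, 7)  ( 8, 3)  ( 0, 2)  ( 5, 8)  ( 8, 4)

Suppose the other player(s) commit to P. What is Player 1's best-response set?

P1 best: {C}

u_1(A vs P) = 5
u_1(B vs P) = 0
u_1(C vs P) = 9
max payoff 9 at {C}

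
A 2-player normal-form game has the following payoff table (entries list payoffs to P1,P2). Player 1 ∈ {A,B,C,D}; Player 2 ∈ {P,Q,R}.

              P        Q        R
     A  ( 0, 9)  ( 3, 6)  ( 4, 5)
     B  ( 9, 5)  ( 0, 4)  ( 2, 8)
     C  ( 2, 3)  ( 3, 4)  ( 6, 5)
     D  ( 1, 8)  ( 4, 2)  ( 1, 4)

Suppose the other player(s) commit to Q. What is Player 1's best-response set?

argmax u_1 = {D}

u_1(A vs Q) = 3
u_1(B vs Q) = 0
u_1(C vs Q) = 3
u_1(D vs Q) = 4
max payoff 4 at {D}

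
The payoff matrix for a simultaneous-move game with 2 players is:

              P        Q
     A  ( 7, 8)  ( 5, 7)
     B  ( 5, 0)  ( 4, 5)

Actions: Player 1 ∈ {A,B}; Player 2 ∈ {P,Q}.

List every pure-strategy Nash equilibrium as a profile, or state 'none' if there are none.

PSNE = {(A,P)}

(A,P): NE
(A,Q): not NE [P2→P gives 8>7]
(B,P): not NE [P1→A gives 7>5; P2→Q gives 5>0]
(B,Q): not NE [P1→A gives 5>4]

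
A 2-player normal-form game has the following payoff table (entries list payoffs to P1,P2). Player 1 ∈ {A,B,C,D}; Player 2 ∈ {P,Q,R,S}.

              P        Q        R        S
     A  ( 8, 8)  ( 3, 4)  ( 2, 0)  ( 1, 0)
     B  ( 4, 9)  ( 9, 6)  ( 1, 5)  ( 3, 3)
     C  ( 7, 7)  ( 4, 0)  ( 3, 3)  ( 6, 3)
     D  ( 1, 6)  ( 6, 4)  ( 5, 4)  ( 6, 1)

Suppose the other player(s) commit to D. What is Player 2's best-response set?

BR_2 = {P}

u_2(P vs D) = 6
u_2(Q vs D) = 4
u_2(R vs D) = 4
u_2(S vs D) = 1
max payoff 6 at {P}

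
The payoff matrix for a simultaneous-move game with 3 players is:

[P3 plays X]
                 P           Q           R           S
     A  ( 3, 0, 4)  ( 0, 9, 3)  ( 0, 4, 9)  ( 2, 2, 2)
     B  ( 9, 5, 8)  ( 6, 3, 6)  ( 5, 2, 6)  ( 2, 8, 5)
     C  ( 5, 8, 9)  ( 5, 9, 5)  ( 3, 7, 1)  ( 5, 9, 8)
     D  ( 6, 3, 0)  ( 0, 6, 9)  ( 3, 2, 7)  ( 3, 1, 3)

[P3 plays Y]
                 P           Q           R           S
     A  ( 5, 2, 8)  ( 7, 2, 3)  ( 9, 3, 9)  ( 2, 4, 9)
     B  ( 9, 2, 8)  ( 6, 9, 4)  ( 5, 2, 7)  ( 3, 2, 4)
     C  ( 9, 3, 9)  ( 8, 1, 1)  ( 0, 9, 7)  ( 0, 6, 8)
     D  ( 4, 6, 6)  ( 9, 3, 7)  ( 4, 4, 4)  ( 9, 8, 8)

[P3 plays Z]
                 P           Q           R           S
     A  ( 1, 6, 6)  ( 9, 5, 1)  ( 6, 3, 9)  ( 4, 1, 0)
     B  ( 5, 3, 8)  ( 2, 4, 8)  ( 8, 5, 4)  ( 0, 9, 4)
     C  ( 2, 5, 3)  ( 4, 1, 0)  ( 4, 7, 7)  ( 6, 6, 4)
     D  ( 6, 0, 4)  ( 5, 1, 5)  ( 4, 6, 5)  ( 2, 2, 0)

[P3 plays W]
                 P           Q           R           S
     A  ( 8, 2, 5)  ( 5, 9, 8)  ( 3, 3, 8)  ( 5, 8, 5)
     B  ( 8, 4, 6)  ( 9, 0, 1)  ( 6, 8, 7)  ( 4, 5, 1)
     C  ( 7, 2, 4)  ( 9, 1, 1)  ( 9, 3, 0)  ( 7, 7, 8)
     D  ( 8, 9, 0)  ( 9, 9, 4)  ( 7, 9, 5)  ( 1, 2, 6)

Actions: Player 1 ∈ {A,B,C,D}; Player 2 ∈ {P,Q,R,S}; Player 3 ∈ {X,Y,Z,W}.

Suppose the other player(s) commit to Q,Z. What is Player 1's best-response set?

u_1(A vs Q,Z) = 9
u_1(B vs Q,Z) = 2
u_1(C vs Q,Z) = 4
u_1(D vs Q,Z) = 5
max payoff 9 at {A}

P1 best: {A}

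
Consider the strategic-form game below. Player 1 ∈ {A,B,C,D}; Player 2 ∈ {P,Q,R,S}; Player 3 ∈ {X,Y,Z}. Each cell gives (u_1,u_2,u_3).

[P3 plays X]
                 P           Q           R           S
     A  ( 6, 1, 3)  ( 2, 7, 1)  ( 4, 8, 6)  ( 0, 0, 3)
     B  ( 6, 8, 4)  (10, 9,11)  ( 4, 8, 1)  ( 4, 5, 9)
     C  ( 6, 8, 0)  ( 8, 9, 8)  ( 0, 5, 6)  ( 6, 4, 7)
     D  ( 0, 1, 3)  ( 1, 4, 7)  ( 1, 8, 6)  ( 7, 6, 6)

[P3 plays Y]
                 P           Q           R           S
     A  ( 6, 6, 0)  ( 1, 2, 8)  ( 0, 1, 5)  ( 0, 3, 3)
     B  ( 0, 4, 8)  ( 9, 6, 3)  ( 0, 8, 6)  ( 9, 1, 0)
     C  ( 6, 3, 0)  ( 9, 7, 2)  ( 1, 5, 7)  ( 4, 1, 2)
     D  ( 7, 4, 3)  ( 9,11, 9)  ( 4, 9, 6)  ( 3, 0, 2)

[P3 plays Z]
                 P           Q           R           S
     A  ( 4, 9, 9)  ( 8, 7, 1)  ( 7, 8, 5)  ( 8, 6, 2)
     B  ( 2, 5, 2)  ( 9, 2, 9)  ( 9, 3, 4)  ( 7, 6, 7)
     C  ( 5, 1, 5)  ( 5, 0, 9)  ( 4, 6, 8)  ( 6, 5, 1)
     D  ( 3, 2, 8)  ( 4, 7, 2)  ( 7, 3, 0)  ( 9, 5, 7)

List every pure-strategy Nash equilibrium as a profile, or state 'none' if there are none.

Nash profiles: (A,R,X), (B,Q,X), (D,Q,Y)

(A,P,X): not NE [P2→R gives 8>1; P3→Z gives 9>3]
(A,P,Y): not NE [P1→D gives 7>6; P3→Z gives 9>0]
(A,P,Z): not NE [P1→C gives 5>4]
(A,Q,X): not NE [P1→B gives 10>2; P2→R gives 8>7; P3→Y gives 8>1]
(A,Q,Y): not NE [P1→D gives 9>1; P2→P gives 6>2]
(A,Q,Z): not NE [P1→B gives 9>8; P2→P gives 9>7; P3→Y gives 8>1]
(A,R,X): NE
(A,R,Y): not NE [P1→D gives 4>0; P2→P gives 6>1; P3→X gives 6>5]
(A,R,Z): not NE [P1→B gives 9>7; P2→P gives 9>8; P3→X gives 6>5]
(A,S,X): not NE [P1→D gives 7>0; P2→R gives 8>0]
(A,S,Y): not NE [P1→B gives 9>0; P2→P gives 6>3]
(A,S,Z): not NE [P1→D gives 9>8; P2→P gives 9>6; P3→Y gives 3>2]
(B,P,X): not NE [P2→Q gives 9>8; P3→Y gives 8>4]
(B,P,Y): not NE [P1→D gives 7>0; P2→R gives 8>4]
(B,P,Z): not NE [P1→C gives 5>2; P2→S gives 6>5; P3→Y gives 8>2]
(B,Q,X): NE
(B,Q,Y): not NE [P2→R gives 8>6; P3→X gives 11>3]
(B,Q,Z): not NE [P2→S gives 6>2; P3→X gives 11>9]
(B,R,X): not NE [P2→Q gives 9>8; P3→Y gives 6>1]
(B,R,Y): not NE [P1→D gives 4>0]
(B,R,Z): not NE [P2→S gives 6>3; P3→Y gives 6>4]
(B,S,X): not NE [P1→D gives 7>4; P2→Q gives 9>5]
(B,S,Y): not NE [P2→R gives 8>1; P3→X gives 9>0]
(B,S,Z): not NE [P1→D gives 9>7; P3→X gives 9>7]
(C,P,X): not NE [P2→Q gives 9>8; P3→Z gives 5>0]
(C,P,Y): not NE [P1→D gives 7>6; P2→Q gives 7>3; P3→Z gives 5>0]
(C,P,Z): not NE [P2→R gives 6>1]
(C,Q,X): not NE [P1→B gives 10>8; P3→Z gives 9>8]
(C,Q,Y): not NE [P3→Z gives 9>2]
(C,Q,Z): not NE [P1→B gives 9>5; P2→R gives 6>0]
(C,R,X): not NE [P1→B gives 4>0; P2→Q gives 9>5; P3→Z gives 8>6]
(C,R,Y): not NE [P1→D gives 4>1; P2→Q gives 7>5; P3→Z gives 8>7]
(C,R,Z): not NE [P1→B gives 9>4]
(C,S,X): not NE [P1→D gives 7>6; P2→Q gives 9>4]
(C,S,Y): not NE [P1→B gives 9>4; P2→Q gives 7>1; P3→X gives 7>2]
(C,S,Z): not NE [P1→D gives 9>6; P2→R gives 6>5; P3→X gives 7>1]
(D,P,X): not NE [P1→C gives 6>0; P2→R gives 8>1; P3→Z gives 8>3]
(D,P,Y): not NE [P2→Q gives 11>4; P3→Z gives 8>3]
(D,P,Z): not NE [P1→C gives 5>3; P2→Q gives 7>2]
(D,Q,X): not NE [P1→B gives 10>1; P2→R gives 8>4; P3→Y gives 9>7]
(D,Q,Y): NE
(D,Q,Z): not NE [P1→B gives 9>4; P3→Y gives 9>2]
(D,R,X): not NE [P1→B gives 4>1]
(D,R,Y): not NE [P2→Q gives 11>9]
(D,R,Z): not NE [P1→B gives 9>7; P2→Q gives 7>3; P3→Y gives 6>0]
(D,S,X): not NE [P2→R gives 8>6; P3→Z gives 7>6]
(D,S,Y): not NE [P1→B gives 9>3; P2→Q gives 11>0; P3→Z gives 7>2]
(D,S,Z): not NE [P2→Q gives 7>5]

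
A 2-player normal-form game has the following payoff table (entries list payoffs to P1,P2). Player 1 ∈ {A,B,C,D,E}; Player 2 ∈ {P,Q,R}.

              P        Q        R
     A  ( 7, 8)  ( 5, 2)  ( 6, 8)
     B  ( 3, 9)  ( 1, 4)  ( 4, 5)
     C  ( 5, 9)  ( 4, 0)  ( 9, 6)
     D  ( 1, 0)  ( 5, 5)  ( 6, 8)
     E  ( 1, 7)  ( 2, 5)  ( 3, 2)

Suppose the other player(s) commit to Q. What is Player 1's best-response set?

u_1(A vs Q) = 5
u_1(B vs Q) = 1
u_1(C vs Q) = 4
u_1(D vs Q) = 5
u_1(E vs Q) = 2
max payoff 5 at {A,D}

P1 best: {A,D}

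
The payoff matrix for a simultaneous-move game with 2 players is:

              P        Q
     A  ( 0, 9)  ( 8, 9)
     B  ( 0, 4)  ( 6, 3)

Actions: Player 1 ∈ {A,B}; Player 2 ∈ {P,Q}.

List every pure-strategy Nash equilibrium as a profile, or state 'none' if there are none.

(A,P): NE
(A,Q): NE
(B,P): NE
(B,Q): not NE [P1→A gives 8>6; P2→P gives 4>3]

NE set: (A,P), (A,Q), (B,P)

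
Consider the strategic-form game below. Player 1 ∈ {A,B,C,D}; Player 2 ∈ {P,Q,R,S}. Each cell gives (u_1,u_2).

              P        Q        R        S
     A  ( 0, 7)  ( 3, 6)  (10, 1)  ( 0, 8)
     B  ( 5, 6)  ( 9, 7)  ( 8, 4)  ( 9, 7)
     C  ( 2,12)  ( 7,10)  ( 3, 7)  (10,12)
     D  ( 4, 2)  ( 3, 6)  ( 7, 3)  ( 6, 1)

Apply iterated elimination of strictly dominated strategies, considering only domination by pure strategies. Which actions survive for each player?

Survivors P1:{B,C} P2:{P,Q,S}

P1 drop D (B beats it: P:5>4 Q:9>3 R:8>7 S:9>6)
P2 drop R (P beats it: A:7>1 B:6>4 C:12>7)
P1 drop A (B beats it: P:5>0 Q:9>3 S:9>0)
P1→{B,C} P2→{P,Q,S}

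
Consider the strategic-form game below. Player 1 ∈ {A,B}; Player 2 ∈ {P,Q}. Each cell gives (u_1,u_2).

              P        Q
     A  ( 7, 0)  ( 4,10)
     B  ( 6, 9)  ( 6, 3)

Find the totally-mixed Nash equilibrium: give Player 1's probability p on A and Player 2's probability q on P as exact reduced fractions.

p=3/8, q=2/3

P1 indiff ⇒ q·7+(1-q)·4 = q·6+(1-q)·6 ⇒ q(1) = (1-q)(2) ⇒ q = 2/3
P2 indiff ⇒ p·0+(1-p)·9 = p·10+(1-p)·3 ⇒ p(-10) = (1-p)(-6) ⇒ p = 3/8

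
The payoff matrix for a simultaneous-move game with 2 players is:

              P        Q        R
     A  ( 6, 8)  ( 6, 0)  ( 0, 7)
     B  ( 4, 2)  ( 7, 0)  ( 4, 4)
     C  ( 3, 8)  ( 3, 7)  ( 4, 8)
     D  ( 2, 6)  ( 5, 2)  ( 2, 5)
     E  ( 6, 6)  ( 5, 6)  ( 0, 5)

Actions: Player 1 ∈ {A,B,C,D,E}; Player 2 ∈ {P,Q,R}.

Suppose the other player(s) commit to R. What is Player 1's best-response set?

u_1(A vs R) = 0
u_1(B vs R) = 4
u_1(C vs R) = 4
u_1(D vs R) = 2
u_1(E vs R) = 0
max payoff 4 at {B,C}

P1 best: {B,C}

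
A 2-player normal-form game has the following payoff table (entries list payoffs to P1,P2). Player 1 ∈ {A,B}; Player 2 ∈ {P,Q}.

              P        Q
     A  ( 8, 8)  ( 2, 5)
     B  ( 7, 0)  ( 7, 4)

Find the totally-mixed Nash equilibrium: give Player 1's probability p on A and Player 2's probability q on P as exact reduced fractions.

P1 indiff ⇒ q·8+(1-q)·2 = q·7+(1-q)·7 ⇒ q(1) = (1-q)(5) ⇒ q = 5/6
P2 indiff ⇒ p·8+(1-p)·0 = p·5+(1-p)·4 ⇒ p(3) = (1-p)(4) ⇒ p = 4/7

P1 mixes 4/7 on A; P2 mixes 5/6 on P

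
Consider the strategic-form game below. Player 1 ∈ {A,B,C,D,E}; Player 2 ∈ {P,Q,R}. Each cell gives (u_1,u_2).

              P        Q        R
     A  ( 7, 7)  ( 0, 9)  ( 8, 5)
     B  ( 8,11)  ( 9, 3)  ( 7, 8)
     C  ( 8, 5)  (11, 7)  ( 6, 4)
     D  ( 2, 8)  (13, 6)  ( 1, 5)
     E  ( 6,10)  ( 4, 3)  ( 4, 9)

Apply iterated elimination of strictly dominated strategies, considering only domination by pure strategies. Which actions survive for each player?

Remaining: P1:{B,C,D} P2:{P,Q}

P1 drop E (B beats it: P:8>6 Q:9>4 R:7>4)
P2 drop R (P beats it: A:7>5 B:11>8 C:5>4 D:8>5)
P1 drop A (B beats it: P:8>7 Q:9>0)
P1→{B,C,D} P2→{P,Q}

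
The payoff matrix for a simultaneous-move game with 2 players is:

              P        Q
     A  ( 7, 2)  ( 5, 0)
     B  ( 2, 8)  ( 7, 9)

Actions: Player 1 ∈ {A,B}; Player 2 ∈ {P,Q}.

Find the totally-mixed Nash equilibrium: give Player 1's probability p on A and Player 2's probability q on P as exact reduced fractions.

P1 mixes 1/3 on A; P2 mixes 2/7 on P

P1 indiff ⇒ q·7+(1-q)·5 = q·2+(1-q)·7 ⇒ q(5) = (1-q)(2) ⇒ q = 2/7
P2 indiff ⇒ p·2+(1-p)·8 = p·0+(1-p)·9 ⇒ p(2) = (1-p)(1) ⇒ p = 1/3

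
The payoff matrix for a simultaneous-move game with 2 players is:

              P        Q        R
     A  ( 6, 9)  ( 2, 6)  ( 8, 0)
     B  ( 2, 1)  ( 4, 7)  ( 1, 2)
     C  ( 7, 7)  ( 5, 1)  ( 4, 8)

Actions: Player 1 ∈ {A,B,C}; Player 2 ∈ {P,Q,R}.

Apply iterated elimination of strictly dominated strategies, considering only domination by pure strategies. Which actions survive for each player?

P1 drop B (C beats it: P:7>2 Q:5>4 R:4>1)
P2 drop Q (P beats it: A:9>6 C:7>1)
P1→{A,C} P2→{P,R}

IESDS → P1:{A,C} P2:{P,R}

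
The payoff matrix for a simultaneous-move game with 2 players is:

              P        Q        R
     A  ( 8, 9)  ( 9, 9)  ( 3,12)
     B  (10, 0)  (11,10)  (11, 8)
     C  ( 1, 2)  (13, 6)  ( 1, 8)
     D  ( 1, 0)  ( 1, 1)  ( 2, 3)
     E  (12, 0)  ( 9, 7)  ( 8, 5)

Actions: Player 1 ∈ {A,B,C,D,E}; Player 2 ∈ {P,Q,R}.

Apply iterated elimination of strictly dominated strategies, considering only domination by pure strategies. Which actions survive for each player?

P1 drop A (B beats it: P:10>8 Q:11>9 R:11>3)
P1 drop D (B beats it: P:10>1 Q:11>1 R:11>2)
P2 drop P (Q beats it: B:10>0 C:6>2 E:7>0)
P1 drop E (B beats it: Q:11>9 R:11>8)
P1→{B,C} P2→{Q,R}

Survivors P1:{B,C} P2:{Q,R}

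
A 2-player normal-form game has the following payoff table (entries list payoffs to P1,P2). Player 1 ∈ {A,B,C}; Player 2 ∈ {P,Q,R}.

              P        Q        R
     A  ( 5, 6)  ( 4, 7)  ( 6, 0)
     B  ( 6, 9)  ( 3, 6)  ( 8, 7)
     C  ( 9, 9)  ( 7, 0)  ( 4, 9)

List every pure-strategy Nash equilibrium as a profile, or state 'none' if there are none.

Nash profiles: (C,P)

(A,P): not NE [P1→C gives 9>5; P2→Q gives 7>6]
(A,Q): not NE [P1→C gives 7>4]
(A,R): not NE [P1→B gives 8>6; P2→Q gives 7>0]
(B,P): not NE [P1→C gives 9>6]
(B,Q): not NE [P1→C gives 7>3; P2→P gives 9>6]
(B,R): not NE [P2→P gives 9>7]
(C,P): NE
(C,Q): not NE [P2→R gives 9>0]
(C,R): not NE [P1→B gives 8>4]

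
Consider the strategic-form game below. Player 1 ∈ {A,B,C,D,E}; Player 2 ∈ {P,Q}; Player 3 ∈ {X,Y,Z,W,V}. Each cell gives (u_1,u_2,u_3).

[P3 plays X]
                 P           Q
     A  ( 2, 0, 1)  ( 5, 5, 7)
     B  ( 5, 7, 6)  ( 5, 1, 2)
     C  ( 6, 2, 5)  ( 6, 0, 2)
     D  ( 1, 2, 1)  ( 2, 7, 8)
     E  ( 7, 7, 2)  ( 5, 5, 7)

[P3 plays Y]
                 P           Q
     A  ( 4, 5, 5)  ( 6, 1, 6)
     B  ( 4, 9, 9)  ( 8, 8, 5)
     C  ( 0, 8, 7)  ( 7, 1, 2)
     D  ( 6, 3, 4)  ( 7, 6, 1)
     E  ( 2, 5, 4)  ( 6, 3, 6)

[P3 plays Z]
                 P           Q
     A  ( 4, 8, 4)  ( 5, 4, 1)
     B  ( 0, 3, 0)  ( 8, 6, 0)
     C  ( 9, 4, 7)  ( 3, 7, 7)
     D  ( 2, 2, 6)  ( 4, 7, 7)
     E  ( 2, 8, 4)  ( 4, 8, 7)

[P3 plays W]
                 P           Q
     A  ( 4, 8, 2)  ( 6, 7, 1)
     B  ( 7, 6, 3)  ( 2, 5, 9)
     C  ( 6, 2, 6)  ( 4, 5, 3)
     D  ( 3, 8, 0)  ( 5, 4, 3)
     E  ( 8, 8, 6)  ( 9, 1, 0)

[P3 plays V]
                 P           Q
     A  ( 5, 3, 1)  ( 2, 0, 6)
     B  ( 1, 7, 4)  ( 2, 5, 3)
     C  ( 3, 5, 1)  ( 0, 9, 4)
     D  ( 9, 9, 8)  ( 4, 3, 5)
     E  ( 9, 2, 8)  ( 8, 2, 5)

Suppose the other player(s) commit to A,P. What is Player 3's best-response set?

argmax u_3 = {Y}

u_3(X vs A,P) = 1
u_3(Y vs A,P) = 5
u_3(Z vs A,P) = 4
u_3(W vs A,P) = 2
u_3(V vs A,P) = 1
max payoff 5 at {Y}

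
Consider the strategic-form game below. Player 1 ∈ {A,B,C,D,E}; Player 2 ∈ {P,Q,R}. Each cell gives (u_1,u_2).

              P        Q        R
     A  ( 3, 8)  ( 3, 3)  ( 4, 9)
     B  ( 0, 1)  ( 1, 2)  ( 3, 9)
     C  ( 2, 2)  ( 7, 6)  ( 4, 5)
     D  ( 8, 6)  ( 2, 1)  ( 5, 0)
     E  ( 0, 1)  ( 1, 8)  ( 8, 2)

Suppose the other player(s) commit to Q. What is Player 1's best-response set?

P1 best: {C}

u_1(A vs Q) = 3
u_1(B vs Q) = 1
u_1(C vs Q) = 7
u_1(D vs Q) = 2
u_1(E vs Q) = 1
max payoff 7 at {C}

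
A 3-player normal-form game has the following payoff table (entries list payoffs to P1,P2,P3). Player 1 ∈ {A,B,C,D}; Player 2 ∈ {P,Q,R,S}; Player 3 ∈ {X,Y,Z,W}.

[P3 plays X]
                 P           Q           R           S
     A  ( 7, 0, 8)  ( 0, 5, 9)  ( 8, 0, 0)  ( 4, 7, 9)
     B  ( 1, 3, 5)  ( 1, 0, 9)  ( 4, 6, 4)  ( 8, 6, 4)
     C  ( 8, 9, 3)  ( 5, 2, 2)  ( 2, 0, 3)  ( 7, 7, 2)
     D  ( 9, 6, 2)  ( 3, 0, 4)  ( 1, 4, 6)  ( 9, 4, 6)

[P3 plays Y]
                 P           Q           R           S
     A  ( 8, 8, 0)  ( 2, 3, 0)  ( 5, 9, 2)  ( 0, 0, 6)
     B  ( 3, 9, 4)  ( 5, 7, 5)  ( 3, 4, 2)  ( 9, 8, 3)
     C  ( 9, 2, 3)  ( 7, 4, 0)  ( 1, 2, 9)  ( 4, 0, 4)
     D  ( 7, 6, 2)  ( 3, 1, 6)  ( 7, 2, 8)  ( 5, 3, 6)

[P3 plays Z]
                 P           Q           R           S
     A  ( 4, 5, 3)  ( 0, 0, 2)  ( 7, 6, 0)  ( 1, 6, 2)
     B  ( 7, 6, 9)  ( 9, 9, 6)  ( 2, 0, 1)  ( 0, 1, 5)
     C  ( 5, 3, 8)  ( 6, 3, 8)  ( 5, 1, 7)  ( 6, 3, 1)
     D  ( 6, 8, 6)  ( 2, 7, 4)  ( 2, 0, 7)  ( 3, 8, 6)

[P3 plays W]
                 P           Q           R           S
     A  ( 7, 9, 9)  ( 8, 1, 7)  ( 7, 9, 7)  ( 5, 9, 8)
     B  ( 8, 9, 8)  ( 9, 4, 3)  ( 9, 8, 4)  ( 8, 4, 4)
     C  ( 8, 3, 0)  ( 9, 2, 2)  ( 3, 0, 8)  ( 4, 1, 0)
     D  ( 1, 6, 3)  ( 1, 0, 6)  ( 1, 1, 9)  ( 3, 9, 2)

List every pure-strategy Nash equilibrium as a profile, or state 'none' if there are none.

(A,P,X): not NE [P1→D gives 9>7; P2→S gives 7>0; P3→W gives 9>8]
(A,P,Y): not NE [P1→C gives 9>8; P2→R gives 9>8; P3→W gives 9>0]
(A,P,Z): not NE [P1→B gives 7>4; P2→S gives 6>5; P3→W gives 9>3]
(A,P,W): not NE [P1→C gives 8>7]
(A,Q,X): not NE [P1→C gives 5>0; P2→S gives 7>5]
(A,Q,Y): not NE [P1→C gives 7>2; P2→R gives 9>3; P3→X gives 9>0]
(A,Q,Z): not NE [P1→B gives 9>0; P2→S gives 6>0; P3→X gives 9>2]
(A,Q,W): not NE [P1→C gives 9>8; P2→S gives 9>1; P3→X gives 9>7]
(A,R,X): not NE [P2→S gives 7>0; P3→W gives 7>0]
(A,R,Y): not NE [P1→D gives 7>5; P3→W gives 7>2]
(A,R,Z): not NE [P3→W gives 7>0]
(A,R,W): not NE [P1→B gives 9>7]
(A,S,X): not NE [P1→D gives 9>4]
(A,S,Y): not NE [P1→B gives 9>0; P2→R gives 9>0; P3→X gives 9>6]
(A,S,Z): not NE [P1→C gives 6>1; P3→X gives 9>2]
(A,S,W): not NE [P1→B gives 8>5; P3→X gives 9>8]
(B,P,X): not NE [P1→D gives 9>1; P2→S gives 6>3; P3→Z gives 9>5]
(B,P,Y): not NE [P1→C gives 9>3; P3→Z gives 9>4]
(B,P,Z): not NE [P2→Q gives 9>6]
(B,P,W): not NE [P3→Z gives 9>8]
(B,Q,X): not NE [P1→C gives 5>1; P2→S gives 6>0]
(B,Q,Y): not NE [P1→C gives 7>5; P2→P gives 9>7; P3→X gives 9>5]
(B,Q,Z): not NE [P3→X gives 9>6]
(B,Q,W): not NE [P2→P gives 9>4; P3→X gives 9>3]
(B,R,X): not NE [P1→A gives 8>4]
(B,R,Y): not NE [P1→D gives 7>3; P2→P gives 9>4; P3→W gives 4>2]
(B,R,Z): not NE [P1→A gives 7>2; P2→Q gives 9>0; P3→W gives 4>1]
(B,R,W): not NE [P2→P gives 9>8]
(B,S,X): not NE [P1→D gives 9>8; P3→Z gives 5>4]
(B,S,Y): not NE [P2→P gives 9>8; P3→Z gives 5>3]
(B,S,Z): not NE [P1→C gives 6>0; P2→Q gives 9>1]
(B,S,W): not NE [P2→P gives 9>4; P3→Z gives 5>4]
(C,P,X): not NE [P1→D gives 9>8; P3→Z gives 8>3]
(C,P,Y): not NE [P2→Q gives 4>2; P3→Z gives 8>3]
(C,P,Z): not NE [P1→B gives 7>5]
(C,P,W): not NE [P3→Z gives 8>0]
(C,Q,X): not NE [P2→P gives 9>2; P3→Z gives 8>2]
(C,Q,Y): not NE [P3→Z gives 8>0]
(C,Q,Z): not NE [P1→B gives 9>6]
(C,Q,W): not NE [P2→P gives 3>2; P3→Z gives 8>2]
(C,R,X): not NE [P1→A gives 8>2; P2→P gives 9>0; P3→Y gives 9>3]
(C,R,Y): not NE [P1→D gives 7>1; P2→Q gives 4>2]
(C,R,Z): not NE [P1→A gives 7>5; P2→S gives 3>1; P3→Y gives 9>7]
(C,R,W): not NE [P1→B gives 9>3; P2→P gives 3>0; P3→Y gives 9>8]
(C,S,X): not NE [P1→D gives 9>7; P2→P gives 9>7; P3→Y gives 4>2]
(C,S,Y): not NE [P1→B gives 9>4; P2→Q gives 4>0]
(C,S,Z): not NE [P3→Y gives 4>1]
(C,S,W): not NE [P1→B gives 8>4; P2→P gives 3>1; P3→Y gives 4>0]
(D,P,X): not NE [P3→Z gives 6>2]
(D,P,Y): not NE [P1→C gives 9>7; P3→Z gives 6>2]
(D,P,Z): not NE [P1→B gives 7>6]
(D,P,W): not NE [P1→C gives 8>1; P2→S gives 9>6; P3→Z gives 6>3]
(D,Q,X): not NE [P1→C gives 5>3; P2→P gives 6>0; P3→W gives 6>4]
(D,Q,Y): not NE [P1→C gives 7>3; P2→P gives 6>1]
(D,Q,Z): not NE [P1→B gives 9>2; P2→S gives 8>7; P3→W gives 6>4]
(D,Q,W): not NE [P1→C gives 9>1; P2→S gives 9>0]
(D,R,X): not NE [P1→A gives 8>1; P2→P gives 6>4; P3→W gives 9>6]
(D,R,Y): not NE [P2→P gives 6>2; P3→W gives 9>8]
(D,R,Z): not NE [P1→A gives 7>2; P2→S gives 8>0; P3→W gives 9>7]
(D,R,W): not NE [P1→B gives 9>1; P2→S gives 9>1]
(D,S,X): not NE [P2→P gives 6>4]
(D,S,Y): not NE [P1→B gives 9>5; P2→P gives 6>3]
(D,S,Z): not NE [P1→C gives 6>3]
(D,S,W): not NE [P1→B gives 8>3; P3→Z gives 6>2]

Equilibria: none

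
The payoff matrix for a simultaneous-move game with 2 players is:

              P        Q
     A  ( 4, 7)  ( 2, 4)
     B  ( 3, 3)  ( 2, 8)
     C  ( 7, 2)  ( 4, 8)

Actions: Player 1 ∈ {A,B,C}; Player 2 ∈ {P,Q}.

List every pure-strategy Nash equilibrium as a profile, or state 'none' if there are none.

Nash profiles: (C,Q)

(A,P): not NE [P1→C gives 7>4]
(A,Q): not NE [P1→C gives 4>2; P2→P gives 7>4]
(B,P): not NE [P1→C gives 7>3; P2→Q gives 8>3]
(B,Q): not NE [P1→C gives 4>2]
(C,P): not NE [P2→Q gives 8>2]
(C,Q): NE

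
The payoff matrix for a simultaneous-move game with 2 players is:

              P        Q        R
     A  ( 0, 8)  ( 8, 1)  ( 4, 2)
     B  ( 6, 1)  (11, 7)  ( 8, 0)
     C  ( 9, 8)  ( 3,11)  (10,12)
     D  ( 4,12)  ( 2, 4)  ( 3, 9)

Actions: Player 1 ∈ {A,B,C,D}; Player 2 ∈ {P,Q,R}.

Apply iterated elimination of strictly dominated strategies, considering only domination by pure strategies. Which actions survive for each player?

IESDS → P1:{B,C} P2:{Q,R}

P1 drop A (B beats it: P:6>0 Q:11>8 R:8>4)
P1 drop D (B beats it: P:6>4 Q:11>2 R:8>3)
P2 drop P (Q beats it: B:7>1 C:11>8)
P1→{B,C} P2→{Q,R}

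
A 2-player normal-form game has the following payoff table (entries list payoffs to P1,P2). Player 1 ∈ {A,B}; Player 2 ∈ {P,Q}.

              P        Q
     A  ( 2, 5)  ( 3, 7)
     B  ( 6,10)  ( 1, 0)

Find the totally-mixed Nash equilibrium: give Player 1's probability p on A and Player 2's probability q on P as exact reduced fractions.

P1 indiff ⇒ q·2+(1-q)·3 = q·6+(1-q)·1 ⇒ q(-4) = (1-q)(-2) ⇒ q = 1/3
P2 indiff ⇒ p·5+(1-p)·10 = p·7+(1-p)·0 ⇒ p(-2) = (1-p)(-10) ⇒ p = 5/6

(p,q) = (5/6, 1/3)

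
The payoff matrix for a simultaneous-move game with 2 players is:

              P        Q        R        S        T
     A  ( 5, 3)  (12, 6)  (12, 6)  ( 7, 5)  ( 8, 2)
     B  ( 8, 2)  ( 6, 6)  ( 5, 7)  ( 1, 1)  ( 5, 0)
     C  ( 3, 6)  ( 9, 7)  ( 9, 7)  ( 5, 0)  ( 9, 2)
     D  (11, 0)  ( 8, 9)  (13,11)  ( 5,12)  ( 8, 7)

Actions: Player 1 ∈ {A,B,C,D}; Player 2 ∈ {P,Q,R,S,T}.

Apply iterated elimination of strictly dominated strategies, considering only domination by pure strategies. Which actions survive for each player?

P1 drop B (D beats it: P:11>8 Q:8>6 R:13>5 S:5>1 T:8>5)
P2 drop P (Q beats it: A:6>3 C:7>6 D:9>0)
P2 drop T (Q beats it: A:6>2 C:7>2 D:9>7)
P1 drop C (A beats it: Q:12>9 R:12>9 S:7>5)
P1→{A,D} P2→{Q,R,S}

Survivors P1:{A,D} P2:{Q,R,S}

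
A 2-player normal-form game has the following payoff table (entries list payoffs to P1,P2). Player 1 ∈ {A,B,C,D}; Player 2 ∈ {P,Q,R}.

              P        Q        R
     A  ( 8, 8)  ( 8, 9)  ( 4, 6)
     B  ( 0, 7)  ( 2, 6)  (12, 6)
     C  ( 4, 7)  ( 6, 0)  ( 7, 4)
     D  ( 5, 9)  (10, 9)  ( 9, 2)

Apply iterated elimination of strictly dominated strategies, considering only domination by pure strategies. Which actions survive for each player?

P1 drop C (D beats it: P:5>4 Q:10>6 R:9>7)
P2 drop R (P beats it: A:8>6 B:7>6 D:9>2)
P1 drop B (A beats it: P:8>0 Q:8>2)
P1→{A,D} P2→{P,Q}

Survivors P1:{A,D} P2:{P,Q}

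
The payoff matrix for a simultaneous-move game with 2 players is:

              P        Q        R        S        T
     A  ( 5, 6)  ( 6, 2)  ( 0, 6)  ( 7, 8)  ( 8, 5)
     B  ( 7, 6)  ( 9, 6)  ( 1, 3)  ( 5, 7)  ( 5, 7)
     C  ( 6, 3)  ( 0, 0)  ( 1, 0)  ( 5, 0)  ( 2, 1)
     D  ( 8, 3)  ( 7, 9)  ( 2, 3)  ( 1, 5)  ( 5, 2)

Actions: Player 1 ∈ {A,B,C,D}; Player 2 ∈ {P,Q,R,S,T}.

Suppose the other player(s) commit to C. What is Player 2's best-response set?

u_2(P vs C) = 3
u_2(Q vs C) = 0
u_2(R vs C) = 0
u_2(S vs C) = 0
u_2(T vs C) = 1
max payoff 3 at {P}

BR_2 = {P}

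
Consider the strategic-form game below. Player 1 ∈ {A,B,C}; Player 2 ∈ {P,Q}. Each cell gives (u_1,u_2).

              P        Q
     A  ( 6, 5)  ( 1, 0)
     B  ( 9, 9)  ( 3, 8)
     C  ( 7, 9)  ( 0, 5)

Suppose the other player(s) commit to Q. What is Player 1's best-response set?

u_1(A vs Q) = 1
u_1(B vs Q) = 3
u_1(C vs Q) = 0
max payoff 3 at {B}

argmax u_1 = {B}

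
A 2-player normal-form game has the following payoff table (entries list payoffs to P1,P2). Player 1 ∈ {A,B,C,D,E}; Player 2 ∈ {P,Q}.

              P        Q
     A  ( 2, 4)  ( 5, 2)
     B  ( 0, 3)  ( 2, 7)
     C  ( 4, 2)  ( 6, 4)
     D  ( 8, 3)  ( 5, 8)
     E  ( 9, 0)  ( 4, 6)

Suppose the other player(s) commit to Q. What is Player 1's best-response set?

u_1(A vs Q) = 5
u_1(B vs Q) = 2
u_1(C vs Q) = 6
u_1(D vs Q) = 5
u_1(E vs Q) = 4
max payoff 6 at {C}

BR_1 = {C}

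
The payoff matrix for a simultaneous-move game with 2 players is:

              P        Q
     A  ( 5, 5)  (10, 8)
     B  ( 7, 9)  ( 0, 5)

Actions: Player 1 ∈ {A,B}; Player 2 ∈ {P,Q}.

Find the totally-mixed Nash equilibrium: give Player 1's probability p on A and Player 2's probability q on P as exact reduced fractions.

P1 indiff ⇒ q·5+(1-q)·10 = q·7+(1-q)·0 ⇒ q(-2) = (1-q)(-10) ⇒ q = 5/6
P2 indiff ⇒ p·5+(1-p)·9 = p·8+(1-p)·5 ⇒ p(-3) = (1-p)(-4) ⇒ p = 4/7

p=4/7, q=5/6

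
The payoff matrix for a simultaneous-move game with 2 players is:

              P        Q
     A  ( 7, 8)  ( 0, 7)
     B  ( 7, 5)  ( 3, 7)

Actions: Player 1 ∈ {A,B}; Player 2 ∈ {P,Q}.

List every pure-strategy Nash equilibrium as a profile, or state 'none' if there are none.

Nash profiles: (A,P), (B,Q)

(A,P): NE
(A,Q): not NE [P1→B gives 3>0; P2→P gives 8>7]
(B,P): not NE [P2→Q gives 7>5]
(B,Q): NE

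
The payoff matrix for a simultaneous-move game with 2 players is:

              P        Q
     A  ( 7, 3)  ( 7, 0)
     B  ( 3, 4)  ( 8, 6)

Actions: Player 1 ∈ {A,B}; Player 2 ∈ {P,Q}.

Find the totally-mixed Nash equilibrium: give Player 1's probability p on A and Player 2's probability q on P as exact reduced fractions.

P1 indiff ⇒ q·7+(1-q)·7 = q·3+(1-q)·8 ⇒ q(4) = (1-q)(1) ⇒ q = 1/5
P2 indiff ⇒ p·3+(1-p)·4 = p·0+(1-p)·6 ⇒ p(3) = (1-p)(2) ⇒ p = 2/5

p=2/5, q=1/5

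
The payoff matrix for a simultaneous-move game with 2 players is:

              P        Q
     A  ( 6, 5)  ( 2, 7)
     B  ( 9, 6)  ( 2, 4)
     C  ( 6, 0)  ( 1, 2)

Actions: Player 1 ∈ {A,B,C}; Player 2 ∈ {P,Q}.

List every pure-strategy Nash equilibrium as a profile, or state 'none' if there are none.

(A,P): not NE [P1→B gives 9>6; P2→Q gives 7>5]
(A,Q): NE
(B,P): NE
(B,Q): not NE [P2→P gives 6>4]
(C,P): not NE [P1→B gives 9>6; P2→Q gives 2>0]
(C,Q): not NE [P1→B gives 2>1]

PSNE = {(A,Q), (B,P)}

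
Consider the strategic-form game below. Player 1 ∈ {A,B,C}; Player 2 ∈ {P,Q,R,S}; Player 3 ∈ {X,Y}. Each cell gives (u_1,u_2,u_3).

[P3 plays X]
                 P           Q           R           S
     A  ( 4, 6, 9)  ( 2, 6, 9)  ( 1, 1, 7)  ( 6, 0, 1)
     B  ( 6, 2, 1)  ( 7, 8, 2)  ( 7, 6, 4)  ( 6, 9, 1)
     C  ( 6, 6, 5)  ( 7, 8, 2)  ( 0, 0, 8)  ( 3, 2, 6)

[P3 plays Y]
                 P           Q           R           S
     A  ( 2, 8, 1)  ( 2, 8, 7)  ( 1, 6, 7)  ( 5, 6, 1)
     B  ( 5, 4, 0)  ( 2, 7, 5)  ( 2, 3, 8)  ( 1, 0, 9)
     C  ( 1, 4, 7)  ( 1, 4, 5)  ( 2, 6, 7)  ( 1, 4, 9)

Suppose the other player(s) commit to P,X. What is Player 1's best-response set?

u_1(A vs P,X) = 4
u_1(B vs P,X) = 6
u_1(C vs P,X) = 6
max payoff 6 at {B,C}

P1 best: {B,C}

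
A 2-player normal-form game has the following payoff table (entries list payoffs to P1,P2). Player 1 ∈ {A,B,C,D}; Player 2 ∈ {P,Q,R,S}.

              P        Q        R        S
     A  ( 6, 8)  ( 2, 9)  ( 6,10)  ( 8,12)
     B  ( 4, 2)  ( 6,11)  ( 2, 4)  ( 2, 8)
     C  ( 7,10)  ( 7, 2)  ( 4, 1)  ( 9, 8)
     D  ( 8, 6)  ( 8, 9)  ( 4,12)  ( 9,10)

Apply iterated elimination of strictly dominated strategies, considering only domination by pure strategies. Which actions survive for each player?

IESDS → P1:{A,C,D} P2:{P,R,S}

P1 drop B (C beats it: P:7>4 Q:7>6 R:4>2 S:9>2)
P2 drop Q (S beats it: A:12>9 C:8>2 D:10>9)
P1→{A,C,D} P2→{P,R,S}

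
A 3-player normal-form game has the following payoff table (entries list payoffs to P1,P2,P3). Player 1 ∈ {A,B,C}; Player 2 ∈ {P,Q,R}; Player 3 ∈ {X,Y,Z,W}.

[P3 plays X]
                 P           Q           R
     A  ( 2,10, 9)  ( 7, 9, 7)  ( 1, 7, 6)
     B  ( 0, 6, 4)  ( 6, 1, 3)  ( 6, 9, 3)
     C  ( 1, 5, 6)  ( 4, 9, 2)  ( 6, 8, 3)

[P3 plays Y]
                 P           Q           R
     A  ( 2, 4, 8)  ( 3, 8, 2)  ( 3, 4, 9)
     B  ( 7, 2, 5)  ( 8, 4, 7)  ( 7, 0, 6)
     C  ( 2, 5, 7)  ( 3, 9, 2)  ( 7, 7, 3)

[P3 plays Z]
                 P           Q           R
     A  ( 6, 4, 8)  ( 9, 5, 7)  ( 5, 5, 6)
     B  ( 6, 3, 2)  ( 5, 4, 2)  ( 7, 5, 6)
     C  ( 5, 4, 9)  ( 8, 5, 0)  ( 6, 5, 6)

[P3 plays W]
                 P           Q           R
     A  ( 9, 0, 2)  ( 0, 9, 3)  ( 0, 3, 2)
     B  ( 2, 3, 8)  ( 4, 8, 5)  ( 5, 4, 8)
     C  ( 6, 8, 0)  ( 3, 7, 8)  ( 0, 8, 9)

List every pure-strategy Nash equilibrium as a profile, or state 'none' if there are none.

NE set: (A,P,X), (A,Q,Z), (B,Q,Y)

(A,P,X): NE
(A,P,Y): not NE [P1→B gives 7>2; P2→Q gives 8>4; P3→X gives 9>8]
(A,P,Z): not NE [P2→R gives 5>4; P3→X gives 9>8]
(A,P,W): not NE [P2→Q gives 9>0; P3→X gives 9>2]
(A,Q,X): not NE [P2→P gives 10>9]
(A,Q,Y): not NE [P1→B gives 8>3; P3→Z gives 7>2]
(A,Q,Z): NE
(A,Q,W): not NE [P1→B gives 4>0; P3→Z gives 7>3]
(A,R,X): not NE [P1→C gives 6>1; P2→P gives 10>7; P3→Y gives 9>6]
(A,R,Y): not NE [P1→C gives 7>3; P2→Q gives 8>4]
(A,R,Z): not NE [P1→B gives 7>5; P3→Y gives 9>6]
(A,R,W): not NE [P1→B gives 5>0; P2→Q gives 9>3; P3→Y gives 9>2]
(B,P,X): not NE [P1→A gives 2>0; P2→R gives 9>6; P3→W gives 8>4]
(B,P,Y): not NE [P2→Q gives 4>2; P3→W gives 8>5]
(B,P,Z): not NE [P2→R gives 5>3; P3→W gives 8>2]
(B,P,W): not NE [P1→A gives 9>2; P2→Q gives 8>3]
(B,Q,X): not NE [P1→A gives 7>6; P2→R gives 9>1; P3→Y gives 7>3]
(B,Q,Y): NE
(B,Q,Z): not NE [P1→A gives 9>5; P2→R gives 5>4; P3→Y gives 7>2]
(B,Q,W): not NE [P3→Y gives 7>5]
(B,R,X): not NE [P3→W gives 8>3]
(B,R,Y): not NE [P2→Q gives 4>0; P3→W gives 8>6]
(B,R,Z): not NE [P3→W gives 8>6]
(B,R,W): not NE [P2→Q gives 8>4]
(C,P,X): not NE [P1→A gives 2>1; P2→Q gives 9>5; P3→Z gives 9>6]
(C,P,Y): not NE [P1→B gives 7>2; P2→Q gives 9>5; P3→Z gives 9>7]
(C,P,Z): not NE [P1→B gives 6>5; P2→R gives 5>4]
(C,P,W): not NE [P1→A gives 9>6; P3→Z gives 9>0]
(C,Q,X): not NE [P1→A gives 7>4; P3→W gives 8>2]
(C,Q,Y): not NE [P1→B gives 8>3; P3→W gives 8>2]
(C,Q,Z): not NE [P1→A gives 9>8; P3→W gives 8>0]
(C,Q,W): not NE [P1→B gives 4>3; P2→R gives 8>7]
(C,R,X): not NE [P2→Q gives 9>8; P3→W gives 9>3]
(C,R,Y): not NE [P2→Q gives 9>7; P3→W gives 9>3]
(C,R,Z): not NE [P1→B gives 7>6; P3→W gives 9>6]
(C,R,W): not NE [P1→B gives 5>0]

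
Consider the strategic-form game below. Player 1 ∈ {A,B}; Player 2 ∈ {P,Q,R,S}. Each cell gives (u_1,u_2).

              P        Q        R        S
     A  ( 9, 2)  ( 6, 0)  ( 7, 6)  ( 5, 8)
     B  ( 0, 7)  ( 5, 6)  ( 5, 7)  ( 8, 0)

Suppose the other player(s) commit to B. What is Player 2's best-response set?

P2 best: {P,R}

u_2(P vs B) = 7
u_2(Q vs B) = 6
u_2(R vs B) = 7
u_2(S vs B) = 0
max payoff 7 at {P,R}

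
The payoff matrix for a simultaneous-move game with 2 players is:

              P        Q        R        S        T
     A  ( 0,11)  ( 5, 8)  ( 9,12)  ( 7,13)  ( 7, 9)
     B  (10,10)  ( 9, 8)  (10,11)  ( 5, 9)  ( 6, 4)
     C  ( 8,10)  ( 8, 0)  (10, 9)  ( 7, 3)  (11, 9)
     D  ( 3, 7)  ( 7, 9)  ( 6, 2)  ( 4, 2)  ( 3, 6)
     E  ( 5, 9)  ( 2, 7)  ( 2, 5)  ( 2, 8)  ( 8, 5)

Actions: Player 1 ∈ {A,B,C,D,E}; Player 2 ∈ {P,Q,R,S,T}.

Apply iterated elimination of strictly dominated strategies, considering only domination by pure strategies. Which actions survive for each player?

Remaining: P1:{A,B,C} P2:{P,R,S}

P1 drop D (B beats it: P:10>3 Q:9>7 R:10>6 S:5>4 T:6>3)
P1 drop E (C beats it: P:8>5 Q:8>2 R:10>2 S:7>2 T:11>8)
P2 drop Q (P beats it: A:11>8 B:10>8 C:10>0)
P2 drop T (P beats it: A:11>9 B:10>4 C:10>9)
P1→{A,B,C} P2→{P,R,S}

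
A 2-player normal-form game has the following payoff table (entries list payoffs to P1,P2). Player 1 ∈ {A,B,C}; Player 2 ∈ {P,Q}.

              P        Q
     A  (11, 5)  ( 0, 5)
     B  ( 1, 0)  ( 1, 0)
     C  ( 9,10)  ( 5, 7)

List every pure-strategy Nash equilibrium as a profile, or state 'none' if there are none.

(A,P): NE
(A,Q): not NE [P1→C gives 5>0]
(B,P): not NE [P1→A gives 11>1]
(B,Q): not NE [P1→C gives 5>1]
(C,P): not NE [P1→A gives 11>9]
(C,Q): not NE [P2→P gives 10>7]

Nash profiles: (A,P)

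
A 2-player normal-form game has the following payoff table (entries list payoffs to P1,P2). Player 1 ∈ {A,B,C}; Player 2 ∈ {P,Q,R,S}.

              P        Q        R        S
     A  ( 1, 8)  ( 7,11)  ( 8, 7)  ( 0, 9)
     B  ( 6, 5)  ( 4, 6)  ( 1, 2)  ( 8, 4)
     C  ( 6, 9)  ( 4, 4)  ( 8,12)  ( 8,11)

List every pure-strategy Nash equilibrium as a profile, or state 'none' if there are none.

(A,P): not NE [P1→C gives 6>1; P2→Q gives 11>8]
(A,Q): NE
(A,R): not NE [P2→Q gives 11>7]
(A,S): not NE [P1→C gives 8>0; P2→Q gives 11>9]
(B,P): not NE [P2→Q gives 6>5]
(B,Q): not NE [P1→A gives 7>4]
(B,R): not NE [P1→C gives 8>1; P2→Q gives 6>2]
(B,S): not NE [P2→Q gives 6>4]
(C,P): not NE [P2→R gives 12>9]
(C,Q): not NE [P1→A gives 7>4; P2→R gives 12>4]
(C,R): NE
(C,S): not NE [P2→R gives 12>11]

Nash profiles: (A,Q), (C,R)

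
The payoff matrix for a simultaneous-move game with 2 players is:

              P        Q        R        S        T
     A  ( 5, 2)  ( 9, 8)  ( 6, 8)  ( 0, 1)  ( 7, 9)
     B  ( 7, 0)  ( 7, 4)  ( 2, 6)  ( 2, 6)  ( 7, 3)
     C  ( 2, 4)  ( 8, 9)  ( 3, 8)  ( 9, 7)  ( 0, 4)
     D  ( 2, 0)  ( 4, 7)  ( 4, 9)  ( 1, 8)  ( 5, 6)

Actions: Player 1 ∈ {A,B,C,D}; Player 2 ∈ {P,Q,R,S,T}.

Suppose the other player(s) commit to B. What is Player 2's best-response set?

u_2(P vs B) = 0
u_2(Q vs B) = 4
u_2(R vs B) = 6
u_2(S vs B) = 6
u_2(T vs B) = 3
max payoff 6 at {R,S}

P2 best: {R,S}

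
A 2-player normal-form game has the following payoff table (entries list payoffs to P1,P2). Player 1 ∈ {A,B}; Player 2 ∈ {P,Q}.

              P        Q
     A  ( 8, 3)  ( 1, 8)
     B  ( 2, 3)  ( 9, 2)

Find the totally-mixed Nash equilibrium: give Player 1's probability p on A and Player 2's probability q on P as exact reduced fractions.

P1 indiff ⇒ q·8+(1-q)·1 = q·2+(1-q)·9 ⇒ q(6) = (1-q)(8) ⇒ q = 4/7
P2 indiff ⇒ p·3+(1-p)·3 = p·8+(1-p)·2 ⇒ p(-5) = (1-p)(-1) ⇒ p = 1/6

(p,q) = (1/6, 4/7)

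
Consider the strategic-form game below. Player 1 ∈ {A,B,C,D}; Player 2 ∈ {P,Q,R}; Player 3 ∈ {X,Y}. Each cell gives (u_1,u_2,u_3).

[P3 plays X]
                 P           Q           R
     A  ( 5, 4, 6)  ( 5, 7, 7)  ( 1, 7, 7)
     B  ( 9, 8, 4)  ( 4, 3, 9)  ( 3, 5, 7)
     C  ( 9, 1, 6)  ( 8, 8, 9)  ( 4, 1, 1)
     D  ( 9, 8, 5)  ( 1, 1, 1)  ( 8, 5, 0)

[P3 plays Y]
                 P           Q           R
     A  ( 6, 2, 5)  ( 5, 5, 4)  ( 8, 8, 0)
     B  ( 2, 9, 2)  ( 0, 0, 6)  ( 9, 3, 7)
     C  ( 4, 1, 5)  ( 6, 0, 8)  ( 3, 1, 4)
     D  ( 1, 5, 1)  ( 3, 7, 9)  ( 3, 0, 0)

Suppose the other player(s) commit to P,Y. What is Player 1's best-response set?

u_1(A vs P,Y) = 6
u_1(B vs P,Y) = 2
u_1(C vs P,Y) = 4
u_1(D vs P,Y) = 1
max payoff 6 at {A}

argmax u_1 = {A}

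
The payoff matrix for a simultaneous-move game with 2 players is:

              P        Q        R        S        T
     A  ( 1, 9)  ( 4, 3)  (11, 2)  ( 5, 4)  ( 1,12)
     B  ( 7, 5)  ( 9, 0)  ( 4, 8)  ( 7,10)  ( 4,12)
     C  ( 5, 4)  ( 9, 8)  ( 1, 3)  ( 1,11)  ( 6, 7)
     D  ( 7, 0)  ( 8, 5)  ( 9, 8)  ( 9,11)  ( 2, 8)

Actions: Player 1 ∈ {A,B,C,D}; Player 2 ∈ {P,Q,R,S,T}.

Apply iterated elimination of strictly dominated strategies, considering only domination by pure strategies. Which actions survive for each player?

P2 drop P (T beats it: A:12>9 B:12>5 C:7>4 D:8>0)
P2 drop Q (S beats it: A:4>3 B:10>0 C:11>8 D:11>5)
P2 drop R (S beats it: A:4>2 B:10>8 C:11>3 D:11>8)
P1 drop A (B beats it: S:7>5 T:4>1)
P1→{B,C,D} P2→{S,T}

Survivors P1:{B,C,D} P2:{S,T}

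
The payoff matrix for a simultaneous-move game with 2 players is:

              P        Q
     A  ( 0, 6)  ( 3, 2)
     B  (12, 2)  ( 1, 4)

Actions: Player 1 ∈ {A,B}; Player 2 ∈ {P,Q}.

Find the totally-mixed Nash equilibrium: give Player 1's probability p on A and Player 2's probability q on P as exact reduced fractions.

P1 indiff ⇒ q·0+(1-q)·3 = q·12+(1-q)·1 ⇒ q(-12) = (1-q)(-2) ⇒ q = 1/7
P2 indiff ⇒ p·6+(1-p)·2 = p·2+(1-p)·4 ⇒ p(4) = (1-p)(2) ⇒ p = 1/3

P1 mixes 1/3 on A; P2 mixes 1/7 on P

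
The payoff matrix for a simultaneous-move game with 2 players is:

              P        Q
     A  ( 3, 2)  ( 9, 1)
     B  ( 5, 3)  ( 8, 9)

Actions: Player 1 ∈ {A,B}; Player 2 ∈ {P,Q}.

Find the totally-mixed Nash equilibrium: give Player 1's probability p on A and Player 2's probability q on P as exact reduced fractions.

(p,q) = (6/7, 1/3)

P1 indiff ⇒ q·3+(1-q)·9 = q·5+(1-q)·8 ⇒ q(-2) = (1-q)(-1) ⇒ q = 1/3
P2 indiff ⇒ p·2+(1-p)·3 = p·1+(1-p)·9 ⇒ p(1) = (1-p)(6) ⇒ p = 6/7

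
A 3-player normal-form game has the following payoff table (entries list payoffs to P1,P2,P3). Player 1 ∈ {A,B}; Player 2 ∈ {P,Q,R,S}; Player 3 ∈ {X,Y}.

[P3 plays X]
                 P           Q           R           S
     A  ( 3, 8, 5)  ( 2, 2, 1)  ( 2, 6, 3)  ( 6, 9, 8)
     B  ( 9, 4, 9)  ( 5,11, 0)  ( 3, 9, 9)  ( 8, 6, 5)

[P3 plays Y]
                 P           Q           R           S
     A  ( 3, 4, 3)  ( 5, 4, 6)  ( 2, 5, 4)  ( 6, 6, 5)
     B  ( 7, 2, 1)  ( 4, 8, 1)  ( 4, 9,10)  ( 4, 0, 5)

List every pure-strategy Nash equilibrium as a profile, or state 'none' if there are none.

(A,P,X): not NE [P1→B gives 9>3; P2→S gives 9>8]
(A,P,Y): not NE [P1→B gives 7>3; P2→S gives 6>4; P3→X gives 5>3]
(A,Q,X): not NE [P1→B gives 5>2; P2→S gives 9>2; P3→Y gives 6>1]
(A,Q,Y): not NE [P2→S gives 6>4]
(A,R,X): not NE [P1→B gives 3>2; P2→S gives 9>6; P3→Y gives 4>3]
(A,R,Y): not NE [P1→B gives 4>2; P2→S gives 6>5]
(A,S,X): not NE [P1→B gives 8>6]
(A,S,Y): not NE [P3→X gives 8>5]
(B,P,X): not NE [P2→Q gives 11>4]
(B,P,Y): not NE [P2→R gives 9>2; P3→X gives 9>1]
(B,Q,X): not NE [P3→Y gives 1>0]
(B,Q,Y): not NE [P1→A gives 5>4; P2→R gives 9>8]
(B,R,X): not NE [P2→Q gives 11>9; P3→Y gives 10>9]
(B,R,Y): NE
(B,S,X): not NE [P2→Q gives 11>6]
(B,S,Y): not NE [P1→A gives 6>4; P2→R gives 9>0]

Nash profiles: (B,R,Y)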